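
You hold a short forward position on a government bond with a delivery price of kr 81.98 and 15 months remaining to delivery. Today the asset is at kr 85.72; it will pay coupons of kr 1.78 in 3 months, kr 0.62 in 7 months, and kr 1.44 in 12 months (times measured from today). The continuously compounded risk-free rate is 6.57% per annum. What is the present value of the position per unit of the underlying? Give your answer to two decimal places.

PV(remaining coupons) I = 1.78·e^(−0.0657·3/12) + 0.62·e^(−0.0657·7/12) + 1.44·e^(−0.0657·12/12) = 3.6961
Current forward F = (S − I)·e^(rT) = (85.72 − 3.6961)·e^(0.0657·15/12) = 82.0239 × 1.085592 = 89.0445
Value (long) = (F − K)·e^(−rT) = (89.0445 − 81.98) × 0.921157 = 6.5075
Short position value = −(long value) = -kr 6.51

-kr 6.51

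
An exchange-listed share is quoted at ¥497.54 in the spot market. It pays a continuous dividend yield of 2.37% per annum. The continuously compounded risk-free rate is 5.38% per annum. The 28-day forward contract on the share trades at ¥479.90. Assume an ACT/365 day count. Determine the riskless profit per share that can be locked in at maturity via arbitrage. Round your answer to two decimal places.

¥18.79 per share

Fair forward: F* = S·e^(carry·T), with carry = (r − q) = 0.0538 − 0.0237 = 0.0301
F* = 497.54 · e^(0.0301 × 28/365) = 497.54 · e^0.002309 = 497.54 × 1.002312 = ¥498.6903
Market ¥479.90 < fair ¥498.6903: forward underpriced → reverse cash-and-carry (short spot, go long the forward).
At maturity, profit = |F_mkt − F*| = |479.90 − 498.6903| = ¥18.79 per share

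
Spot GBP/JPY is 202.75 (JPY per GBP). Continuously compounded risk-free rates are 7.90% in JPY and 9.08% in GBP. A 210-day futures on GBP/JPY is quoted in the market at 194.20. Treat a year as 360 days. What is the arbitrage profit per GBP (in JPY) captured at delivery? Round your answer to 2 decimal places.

Fair futures: F* = S·e^(carry·T), with carry = (r_JPY − r_GBP) = 0.0790 − 0.0908 = -0.0118
F* = 202.75 · e^(-0.0118 × 210/360) = 202.75 · e^-0.006883 = 202.75 × 0.993141 = 201.3593
Market 194.20 < fair 201.3593: forward underpriced → reverse cash-and-carry (short spot, go long the forward).
At maturity, profit = |F_mkt − F*| = |194.20 − 201.3593| = 7.16 per GBP (in JPY)

7.16 per GBP (in JPY)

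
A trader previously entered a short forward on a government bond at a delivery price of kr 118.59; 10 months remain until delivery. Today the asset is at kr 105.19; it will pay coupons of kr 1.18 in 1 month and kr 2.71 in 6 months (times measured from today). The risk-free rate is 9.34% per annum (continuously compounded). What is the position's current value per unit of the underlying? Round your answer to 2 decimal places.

PV(remaining coupons) I = 1.18·e^(−0.0934·1/12) + 2.71·e^(−0.0934·6/12) = 3.7572
Current forward F = (S − I)·e^(rT) = (105.19 − 3.7572)·e^(0.0934·10/12) = 101.4328 × 1.080942 = 109.6430
Value (long) = (F − K)·e^(−rT) = (109.6430 − 118.59) × 0.925119 = -8.2770
Short position value = −(long value) = kr 8.28

kr 8.28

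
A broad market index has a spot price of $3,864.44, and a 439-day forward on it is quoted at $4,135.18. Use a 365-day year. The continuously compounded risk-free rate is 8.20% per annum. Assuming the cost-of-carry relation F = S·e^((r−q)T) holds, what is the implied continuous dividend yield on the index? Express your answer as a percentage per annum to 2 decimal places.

2.57%

From F = S·e^((r−q)T): (r − q) = ln(F/S)/T
ln(4135.18/3864.44) = ln(1.070059) = 0.067714
(r − q) = 0.067714 / (439/365) = 0.056300
q = r − ln(F/S)/T = 0.0820 − 0.056300 = 0.025700
q = 2.57%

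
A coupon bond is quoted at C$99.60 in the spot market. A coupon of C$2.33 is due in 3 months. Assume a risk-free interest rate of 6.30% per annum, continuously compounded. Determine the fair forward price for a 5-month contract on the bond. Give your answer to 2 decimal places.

PV(coupons) I = 2.33·e^(−0.0630·3/12)
I = 2.2936
F = (S − I)·e^(rT) = (99.60 − 2.2936) · e^(0.0630·5/12)
= 97.3064 · e^0.026250 = 97.3064 × 1.026598 = C$99.89

C$99.89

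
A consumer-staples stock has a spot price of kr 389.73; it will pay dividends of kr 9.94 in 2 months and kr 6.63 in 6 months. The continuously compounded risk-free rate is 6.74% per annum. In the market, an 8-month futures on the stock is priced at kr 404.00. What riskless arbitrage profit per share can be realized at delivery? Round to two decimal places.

kr 13.34 per share

PV(dividends) I = 9.94·e^(−0.0674·2/12) + 6.63·e^(−0.0674·6/12) = 16.2393
Fair futures F* = (S − I)·e^(rT) = (389.73 − 16.2393)·e^0.044933 = 373.4907 × 1.045958 = 390.6556
Market kr 404.00 > fair 390.6556: forward overpriced → cash-and-carry (borrow at r, buy the stock and collect the dividends, short the forward).
Profit at T = |F_mkt − F*| = |404.00 − 390.6556| = kr 13.34 per share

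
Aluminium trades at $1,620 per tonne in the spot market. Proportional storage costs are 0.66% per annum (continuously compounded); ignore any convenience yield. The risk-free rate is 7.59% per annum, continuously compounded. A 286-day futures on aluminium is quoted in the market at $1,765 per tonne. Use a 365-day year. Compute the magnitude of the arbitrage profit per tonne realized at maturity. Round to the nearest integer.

$37 per tonne

Fair futures: F* = S·e^(carry·T), with carry = (r + u) = 0.0759 + 0.0066 = 0.0825
F* = 1620 · e^(0.0825 × 286/365) = 1620 · e^0.064644 = 1620 × 1.066779 = $1728.1820
Market $1765 > fair $1728.1820: forward overpriced → cash-and-carry (buy spot, short the forward).
At maturity, profit = |F_mkt − F*| = |1765 − 1728.1820| = $37 per tonne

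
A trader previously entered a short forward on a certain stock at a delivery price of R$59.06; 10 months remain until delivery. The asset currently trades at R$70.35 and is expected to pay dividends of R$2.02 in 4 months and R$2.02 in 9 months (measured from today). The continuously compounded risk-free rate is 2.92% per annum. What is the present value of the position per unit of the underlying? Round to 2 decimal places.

-R$8.73

PV(remaining dividends) I = 2.02·e^(−0.0292·4/12) + 2.02·e^(−0.0292·9/12) = 3.9767
Current forward F = (S − I)·e^(rT) = (70.35 − 3.9767)·e^(0.0292·10/12) = 66.3733 × 1.024632 = 68.0082
Value (long) = (F − K)·e^(−rT) = (68.0082 − 59.06) × 0.975960 = 8.7331
Short position value = −(long value) = -R$8.73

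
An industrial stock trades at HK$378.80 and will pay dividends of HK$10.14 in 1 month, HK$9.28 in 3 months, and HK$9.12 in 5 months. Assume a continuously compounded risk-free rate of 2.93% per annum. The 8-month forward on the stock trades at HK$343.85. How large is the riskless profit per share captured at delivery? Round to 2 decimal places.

PV(dividends) I = 10.14·e^(−0.0293·1/12) + 9.28·e^(−0.0293·3/12) + 9.12·e^(−0.0293·5/12) = 28.3369
Fair forward F* = (S − I)·e^(rT) = (378.80 − 28.3369)·e^0.019533 = 350.4631 × 1.019725 = 357.3760
Market HK$343.85 < fair 357.3760: forward underpriced → reverse cash-and-carry (short the stock, invest proceeds at r, pay the dividends, go long the forward).
Profit at T = |F_mkt − F*| = |343.85 − 357.3760| = HK$13.53 per share

HK$13.53 per share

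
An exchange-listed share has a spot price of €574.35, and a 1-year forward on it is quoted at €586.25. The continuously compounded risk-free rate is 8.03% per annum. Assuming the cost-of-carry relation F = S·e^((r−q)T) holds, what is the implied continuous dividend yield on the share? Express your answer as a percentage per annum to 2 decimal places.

5.98%

From F = S·e^((r−q)T): (r − q) = ln(F/S)/T
ln(586.25/574.35) = ln(1.020719) = 0.020507
(r − q) = 0.020507 / (1) = 0.020507
q = r − ln(F/S)/T = 0.0803 − 0.020507 = 0.059793
q = 5.98%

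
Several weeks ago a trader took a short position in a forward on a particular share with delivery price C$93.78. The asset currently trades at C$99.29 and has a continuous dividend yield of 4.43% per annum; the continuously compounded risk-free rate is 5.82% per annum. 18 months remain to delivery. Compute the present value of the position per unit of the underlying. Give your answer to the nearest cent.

-C$6.97

Current fair forward for the remaining 18 months: F = S·e^((r − q)·T), (r − q) = 0.0582 − 0.0443 = 0.0139
F = 99.29 · e^(0.0139 × 18/12) = 99.29 × 1.021069 = 101.3819
Value of long forward = (F − K)·e^(−rT) = (101.3819 − 93.78) · e^(−0.0582·18/12)
= 7.6019 × 0.916402 = 6.97
Short position value = −(long value) = -C$6.97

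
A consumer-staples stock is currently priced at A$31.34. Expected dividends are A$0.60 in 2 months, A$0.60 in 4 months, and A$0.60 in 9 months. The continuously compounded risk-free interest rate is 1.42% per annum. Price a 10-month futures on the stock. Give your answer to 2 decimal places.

A$29.90

PV(dividends) I = 0.60·e^(−0.0142·2/12) + 0.60·e^(−0.0142·4/12) + 0.60·e^(−0.0142·9/12)
I = 0.5986 + 0.5972 + 0.5936 = 1.7894
F = (S − I)·e^(rT) = (31.34 − 1.7894) · e^(0.0142·10/12)
= 29.5506 · e^0.011833 = 29.5506 × 1.011903 = A$29.90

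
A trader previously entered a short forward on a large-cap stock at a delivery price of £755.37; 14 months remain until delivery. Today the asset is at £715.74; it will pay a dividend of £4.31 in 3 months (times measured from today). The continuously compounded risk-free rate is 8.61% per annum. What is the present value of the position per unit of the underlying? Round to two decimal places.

-£28.34

PV(remaining dividends) I = 4.31·e^(−0.0861·3/12) = 4.2182
Current forward F = (S − I)·e^(rT) = (715.74 − 4.2182)·e^(0.0861·14/12) = 711.5218 × 1.105668 = 786.7069
Value (long) = (F − K)·e^(−rT) = (786.7069 − 755.37) × 0.904430 = 28.3420
Short position value = −(long value) = -£28.34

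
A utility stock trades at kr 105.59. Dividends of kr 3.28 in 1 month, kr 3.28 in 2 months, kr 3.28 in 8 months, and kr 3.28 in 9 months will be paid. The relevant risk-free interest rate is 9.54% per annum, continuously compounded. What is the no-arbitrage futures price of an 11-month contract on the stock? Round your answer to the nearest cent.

kr 101.47

PV(dividends) I = 3.28·e^(−0.0954·1/12) + 3.28·e^(−0.0954·2/12) + 3.28·e^(−0.0954·8/12) + 3.28·e^(−0.0954·9/12)
I = 3.2540 + 3.2283 + 3.0779 + 3.0535 = 12.6137
F = (S − I)·e^(rT) = (105.59 − 12.6137) · e^(0.0954·11/12)
= 92.9763 · e^0.087450 = 92.9763 × 1.091388 = kr 101.47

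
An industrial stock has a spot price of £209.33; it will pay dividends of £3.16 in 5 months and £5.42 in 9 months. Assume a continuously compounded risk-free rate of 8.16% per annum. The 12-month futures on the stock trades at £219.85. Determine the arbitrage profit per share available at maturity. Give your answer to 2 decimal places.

£1.57 per share

PV(dividends) I = 3.16·e^(−0.0816·5/12) + 5.42·e^(−0.0816·9/12) = 8.1526
Fair futures F* = (S − I)·e^(rT) = (209.33 − 8.1526)·e^0.081600 = 201.1774 × 1.085022 = 218.2819
Market £219.85 > fair 218.2819: forward overpriced → cash-and-carry (borrow at r, buy the stock and collect the dividends, short the forward).
Profit at T = |F_mkt − F*| = |219.85 − 218.2819| = £1.57 per share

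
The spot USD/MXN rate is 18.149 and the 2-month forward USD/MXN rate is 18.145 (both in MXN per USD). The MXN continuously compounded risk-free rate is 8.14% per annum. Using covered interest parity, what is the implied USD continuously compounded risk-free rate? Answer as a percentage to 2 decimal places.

F = S·e^((r_MXN − r_USD)T) ⇒ r_USD = r_MXN − ln(F/S)/T
ln(18.145/18.149) = -0.000220; /(2/12) = -0.001320
r_USD = 0.0814 + 0.001320 = 0.082720
r_USD = 8.27%

8.27%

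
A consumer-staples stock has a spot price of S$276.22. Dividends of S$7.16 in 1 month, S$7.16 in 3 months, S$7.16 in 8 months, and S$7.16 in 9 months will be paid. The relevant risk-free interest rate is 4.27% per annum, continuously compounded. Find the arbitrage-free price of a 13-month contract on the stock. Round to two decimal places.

PV(dividends) I = 7.16·e^(−0.0427·1/12) + 7.16·e^(−0.0427·3/12) + 7.16·e^(−0.0427·8/12) + 7.16·e^(−0.0427·9/12)
I = 7.1346 + 7.0840 + 6.9591 + 6.9343 = 28.1120
F = (S − I)·e^(rT) = (276.22 − 28.1120) · e^(0.0427·13/12)
= 248.1080 · e^0.046258 = 248.1080 × 1.047345 = S$259.85

S$259.85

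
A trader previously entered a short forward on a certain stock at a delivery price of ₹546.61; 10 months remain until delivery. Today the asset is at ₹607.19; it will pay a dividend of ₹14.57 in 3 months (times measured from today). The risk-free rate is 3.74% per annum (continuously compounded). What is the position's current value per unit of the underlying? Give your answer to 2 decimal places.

-₹62.92

PV(remaining dividends) I = 14.57·e^(−0.0374·3/12) = 14.4344
Current forward F = (S − I)·e^(rT) = (607.19 − 14.4344)·e^(0.0374·10/12) = 592.7556 × 1.031657 = 611.5205
Value (long) = (F − K)·e^(−rT) = (611.5205 − 546.61) × 0.969314 = 62.9187
Short position value = −(long value) = -₹62.92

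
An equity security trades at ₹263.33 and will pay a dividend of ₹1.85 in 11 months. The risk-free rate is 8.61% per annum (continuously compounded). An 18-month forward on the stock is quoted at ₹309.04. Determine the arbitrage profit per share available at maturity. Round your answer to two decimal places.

PV(dividends) I = 1.85·e^(−0.0861·11/12) = 1.7096
Fair forward F* = (S − I)·e^(rT) = (263.33 − 1.7096)·e^0.129150 = 261.6204 × 1.137861 = 297.6876
Market ₹309.04 > fair 297.6876: forward overpriced → cash-and-carry (borrow at r, buy the stock and collect the dividends, short the forward).
Profit at T = |F_mkt − F*| = |309.04 − 297.6876| = ₹11.35 per share

₹11.35 per share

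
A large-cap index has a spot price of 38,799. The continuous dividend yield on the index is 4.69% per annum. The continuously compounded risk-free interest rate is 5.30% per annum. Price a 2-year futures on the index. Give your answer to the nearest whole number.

F = S·e^((r − q)T) = 38799 · e^((0.0530 − 0.0469) × 2)
= 38799 · e^0.012200 = 38799 × 1.012275
F = 39,275

39,275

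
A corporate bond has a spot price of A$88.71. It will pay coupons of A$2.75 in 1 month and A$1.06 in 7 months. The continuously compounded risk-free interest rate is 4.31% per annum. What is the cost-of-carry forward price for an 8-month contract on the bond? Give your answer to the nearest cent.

A$87.41

PV(coupons) I = 2.75·e^(−0.0431·1/12) + 1.06·e^(−0.0431·7/12)
I = 2.7401 + 1.0337 = 3.7738
F = (S − I)·e^(rT) = (88.71 − 3.7738) · e^(0.0431·8/12)
= 84.9362 · e^0.028733 = 84.9362 × 1.029150 = A$87.41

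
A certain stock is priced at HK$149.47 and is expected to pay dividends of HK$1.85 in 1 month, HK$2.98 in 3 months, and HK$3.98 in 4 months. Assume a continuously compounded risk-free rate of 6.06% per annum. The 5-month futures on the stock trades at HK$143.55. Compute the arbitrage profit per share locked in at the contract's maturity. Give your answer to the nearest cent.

HK$0.84 per share

PV(dividends) I = 1.85·e^(−0.0606·1/12) + 2.98·e^(−0.0606·3/12) + 3.98·e^(−0.0606·4/12) = 8.6763
Fair futures F* = (S − I)·e^(rT) = (149.47 − 8.6763)·e^0.025250 = 140.7937 × 1.025571 = 144.3939
Market HK$143.55 < fair 144.3939: forward underpriced → reverse cash-and-carry (short the stock, invest proceeds at r, pay the dividends, go long the forward).
Profit at T = |F_mkt − F*| = |143.55 − 144.3939| = HK$0.84 per share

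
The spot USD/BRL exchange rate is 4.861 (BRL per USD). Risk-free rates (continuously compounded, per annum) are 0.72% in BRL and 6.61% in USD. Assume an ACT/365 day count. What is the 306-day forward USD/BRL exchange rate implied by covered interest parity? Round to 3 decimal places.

F = S·e^((r_BRL − r_USD)T) = 4.861 · e^((0.0072 − 0.0661) × 306/365)
= 4.861 · e^-0.049379 = 4.861 × 0.951820
F = 4.627 BRL per USD

4.627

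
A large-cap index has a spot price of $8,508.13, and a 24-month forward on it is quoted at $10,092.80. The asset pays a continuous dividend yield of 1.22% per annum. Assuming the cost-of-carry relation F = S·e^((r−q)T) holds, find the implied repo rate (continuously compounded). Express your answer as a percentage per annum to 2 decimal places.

From F = S·e^((r−q)T): (r − q) = ln(F/S)/T
ln(10092.80/8508.13) = ln(1.186254) = 0.170800
(r − q) = 0.170800 / (24/12) = 0.085400
r = ln(F/S)/T + q = 0.085400 + 0.0122 = 0.097600
r = 9.76%

9.76%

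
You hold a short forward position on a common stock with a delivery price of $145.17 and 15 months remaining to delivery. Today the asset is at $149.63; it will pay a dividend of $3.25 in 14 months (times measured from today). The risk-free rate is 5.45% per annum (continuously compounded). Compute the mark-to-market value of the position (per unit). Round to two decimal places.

PV(remaining dividends) I = 3.25·e^(−0.0545·14/12) = 3.0498
Current forward F = (S − I)·e^(rT) = (149.63 − 3.0498)·e^(0.0545·15/12) = 146.5802 × 1.070499 = 156.9140
Value (long) = (F − K)·e^(−rT) = (156.9140 − 145.17) × 0.934144 = 10.9706
Short position value = −(long value) = -$10.97

-$10.97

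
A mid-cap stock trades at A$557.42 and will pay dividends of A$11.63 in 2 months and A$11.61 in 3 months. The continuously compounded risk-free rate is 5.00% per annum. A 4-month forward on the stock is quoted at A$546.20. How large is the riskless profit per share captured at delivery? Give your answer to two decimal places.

PV(dividends) I = 11.63·e^(−0.0500·2/12) + 11.61·e^(−0.0500·3/12) = 22.9993
Fair forward F* = (S − I)·e^(rT) = (557.42 − 22.9993)·e^0.016667 = 534.4207 × 1.016807 = 543.4027
Market A$546.20 > fair 543.4027: forward overpriced → cash-and-carry (borrow at r, buy the stock and collect the dividends, short the forward).
Profit at T = |F_mkt − F*| = |546.20 − 543.4027| = A$2.80 per share

A$2.80 per share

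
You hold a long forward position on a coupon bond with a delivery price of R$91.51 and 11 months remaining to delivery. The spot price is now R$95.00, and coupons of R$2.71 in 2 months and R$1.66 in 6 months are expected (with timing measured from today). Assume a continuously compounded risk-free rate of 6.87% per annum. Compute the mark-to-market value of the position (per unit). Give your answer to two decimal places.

PV(remaining coupons) I = 2.71·e^(−0.0687·2/12) + 1.66·e^(−0.0687·6/12) = 4.2831
Current forward F = (S − I)·e^(rT) = (95.00 − 4.2831)·e^(0.0687·11/12) = 90.7169 × 1.065000 = 96.6135
Value (long) = (F − K)·e^(−rT) = (96.6135 − 91.51) × 0.938967 = 4.7920
Value = R$4.79

R$4.79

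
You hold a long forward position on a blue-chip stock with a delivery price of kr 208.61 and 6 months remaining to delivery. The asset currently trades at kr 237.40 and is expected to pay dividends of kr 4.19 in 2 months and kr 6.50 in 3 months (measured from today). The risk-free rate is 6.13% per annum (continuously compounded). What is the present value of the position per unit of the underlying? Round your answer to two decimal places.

kr 24.54

PV(remaining dividends) I = 4.19·e^(−0.0613·2/12) + 6.50·e^(−0.0613·3/12) = 10.5486
Current forward F = (S − I)·e^(rT) = (237.40 − 10.5486)·e^(0.0613·6/12) = 226.8514 × 1.031125 = 233.9121
Value (long) = (F − K)·e^(−rT) = (233.9121 − 208.61) × 0.969815 = 24.5384
Value = kr 24.54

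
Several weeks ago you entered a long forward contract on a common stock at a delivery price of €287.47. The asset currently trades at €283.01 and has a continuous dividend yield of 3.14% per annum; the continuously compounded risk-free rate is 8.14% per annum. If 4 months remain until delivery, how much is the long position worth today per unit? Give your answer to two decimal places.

Current fair forward for the remaining 4 months: F = S·e^((r − q)·T), (r − q) = 0.0814 − 0.0314 = 0.0500
F = 283.01 · e^(0.0500 × 4/12) = 283.01 × 1.016806 = 287.7663
Value of long forward = (F − K)·e^(−rT) = (287.7663 − 287.47) · e^(−0.0814·4/12)
= 0.2963 × 0.973231 = 0.29

€0.29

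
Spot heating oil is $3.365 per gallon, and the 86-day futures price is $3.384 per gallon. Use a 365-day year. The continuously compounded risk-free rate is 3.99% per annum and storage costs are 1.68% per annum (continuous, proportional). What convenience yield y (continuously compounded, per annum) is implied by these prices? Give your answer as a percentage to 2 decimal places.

3.28%

F = S·e^((r+u−y)T) ⇒ (r+u−y) = ln(F/S)/T
ln(3.384/3.365) = 0.005630; /T ⇒ 0.023895
y = r + u − ln(F/S)/T = 0.0399 + 0.0168 − 0.023895 = 0.032805
y = 3.28%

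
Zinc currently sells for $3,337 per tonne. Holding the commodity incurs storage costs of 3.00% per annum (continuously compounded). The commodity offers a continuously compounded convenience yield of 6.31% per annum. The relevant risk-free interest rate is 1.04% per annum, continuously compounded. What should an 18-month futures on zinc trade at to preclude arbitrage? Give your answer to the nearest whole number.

$3,225 per tonne

Net carry = r + u − y = 0.0104 + 0.0300 − 0.0631 = -0.0227
F = S·e^((r+u−y)T) = 3337 · e^(-0.0227 × 18/12) = 3337 · e^-0.034050
= 3337 × 0.966523 = $3,225 per tonne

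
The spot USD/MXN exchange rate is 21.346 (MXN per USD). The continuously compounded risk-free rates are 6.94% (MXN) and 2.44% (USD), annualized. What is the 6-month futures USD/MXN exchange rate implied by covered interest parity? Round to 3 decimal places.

21.832

F = S·e^((r_MXN − r_USD)T) = 21.346 · e^((0.0694 − 0.0244) × 6/12)
= 21.346 · e^0.022500 = 21.346 × 1.022755
F = 21.832 MXN per USD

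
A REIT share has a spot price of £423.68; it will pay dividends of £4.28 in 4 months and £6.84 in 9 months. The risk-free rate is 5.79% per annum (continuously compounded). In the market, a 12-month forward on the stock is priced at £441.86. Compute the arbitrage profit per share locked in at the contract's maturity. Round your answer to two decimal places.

PV(dividends) I = 4.28·e^(−0.0579·4/12) + 6.84·e^(−0.0579·9/12) = 10.7475
Fair forward F* = (S − I)·e^(rT) = (423.68 − 10.7475)·e^0.057900 = 412.9325 × 1.059609 = 437.5470
Market £441.86 > fair 437.5470: forward overpriced → cash-and-carry (borrow at r, buy the stock and collect the dividends, short the forward).
Profit at T = |F_mkt − F*| = |441.86 − 437.5470| = £4.31 per share

£4.31 per share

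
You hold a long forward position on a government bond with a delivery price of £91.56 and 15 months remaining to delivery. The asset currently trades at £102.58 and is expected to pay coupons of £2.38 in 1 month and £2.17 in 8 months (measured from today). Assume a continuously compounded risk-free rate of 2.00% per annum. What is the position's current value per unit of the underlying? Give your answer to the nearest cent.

£8.76

PV(remaining coupons) I = 2.38·e^(−0.0200·1/12) + 2.17·e^(−0.0200·8/12) = 4.5173
Current forward F = (S − I)·e^(rT) = (102.58 − 4.5173)·e^(0.0200·15/12) = 98.0627 × 1.025315 = 100.5452
Value (long) = (F − K)·e^(−rT) = (100.5452 − 91.56) × 0.975310 = 8.7634
Value = £8.76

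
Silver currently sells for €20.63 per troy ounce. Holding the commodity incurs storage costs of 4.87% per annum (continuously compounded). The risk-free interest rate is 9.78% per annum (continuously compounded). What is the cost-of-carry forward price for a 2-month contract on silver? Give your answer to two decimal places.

Net carry = r + u − y = 0.0978 + 0.0487 − 0.0000 = 0.1465
F = S·e^((r+u−y)T) = 20.63 · e^(0.1465 × 2/12) = 20.63 · e^0.024417
= 20.63 × 1.024718 = €21.14 per troy ounce

€21.14 per troy ounce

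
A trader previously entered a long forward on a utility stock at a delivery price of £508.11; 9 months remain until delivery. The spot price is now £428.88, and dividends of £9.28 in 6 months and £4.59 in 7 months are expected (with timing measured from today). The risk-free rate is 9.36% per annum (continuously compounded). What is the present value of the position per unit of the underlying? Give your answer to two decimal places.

-£57.99

PV(remaining dividends) I = 9.28·e^(−0.0936·6/12) + 4.59·e^(−0.0936·7/12) = 13.2018
Current forward F = (S − I)·e^(rT) = (428.88 − 13.2018)·e^(0.0936·9/12) = 415.6782 × 1.072723 = 445.9076
Value (long) = (F − K)·e^(−rT) = (445.9076 − 508.11) × 0.932207 = -57.9855
Value = -£57.99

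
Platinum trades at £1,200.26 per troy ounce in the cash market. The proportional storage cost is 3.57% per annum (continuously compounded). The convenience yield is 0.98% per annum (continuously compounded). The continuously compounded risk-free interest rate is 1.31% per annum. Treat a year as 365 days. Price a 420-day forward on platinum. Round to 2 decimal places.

£1,255.35 per troy ounce

Net carry = r + u − y = 0.0131 + 0.0357 − 0.0098 = 0.0390
F = S·e^((r+u−y)T) = 1200.26 · e^(0.0390 × 420/365) = 1200.26 · e^0.04487671
= 1200.26 × 1.04589890 = £1,255.35 per troy ounce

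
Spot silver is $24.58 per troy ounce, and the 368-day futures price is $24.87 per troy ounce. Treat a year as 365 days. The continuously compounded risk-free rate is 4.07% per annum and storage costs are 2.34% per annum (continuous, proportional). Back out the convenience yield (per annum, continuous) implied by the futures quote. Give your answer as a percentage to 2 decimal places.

F = S·e^((r+u−y)T) ⇒ (r+u−y) = ln(F/S)/T
ln(24.87/24.58) = 0.011729; /T ⇒ 0.011633
y = r + u − ln(F/S)/T = 0.0407 + 0.0234 − 0.011633 = 0.052467
y = 5.25%

5.25%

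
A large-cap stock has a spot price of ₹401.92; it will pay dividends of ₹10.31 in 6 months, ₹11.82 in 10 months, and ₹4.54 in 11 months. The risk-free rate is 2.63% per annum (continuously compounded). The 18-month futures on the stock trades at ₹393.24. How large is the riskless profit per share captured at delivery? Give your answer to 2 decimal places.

PV(dividends) I = 10.31·e^(−0.0263·6/12) + 11.82·e^(−0.0263·10/12) + 4.54·e^(−0.0263·11/12) = 26.1709
Fair futures F* = (S − I)·e^(rT) = (401.92 − 26.1709)·e^0.039450 = 375.7491 × 1.040238 = 390.8685
Market ₹393.24 > fair 390.8685: forward overpriced → cash-and-carry (borrow at r, buy the stock and collect the dividends, short the forward).
Profit at T = |F_mkt − F*| = |393.24 − 390.8685| = ₹2.37 per share

₹2.37 per share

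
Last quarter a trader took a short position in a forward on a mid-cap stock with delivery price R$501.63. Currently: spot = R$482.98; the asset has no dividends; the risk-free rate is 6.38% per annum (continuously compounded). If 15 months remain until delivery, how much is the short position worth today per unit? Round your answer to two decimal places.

Current fair forward for the remaining 15 months: F = S·e^(r·T), r = 0.0638
F = 482.98 · e^(0.0638 × 15/12) = 482.98 × 1.083016 = 523.0751
Value of long forward = (F − K)·e^(−rT) = (523.0751 − 501.63) · e^(−0.0638·15/12)
= 21.4451 × 0.923347 = 19.80
Short position value = −(long value) = -R$19.80

-R$19.80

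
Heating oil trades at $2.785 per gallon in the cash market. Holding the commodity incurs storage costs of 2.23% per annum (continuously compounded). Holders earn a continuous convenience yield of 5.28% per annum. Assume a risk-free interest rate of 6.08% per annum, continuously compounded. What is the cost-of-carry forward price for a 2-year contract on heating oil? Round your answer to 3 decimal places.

$2.959 per gallon

Net carry = r + u − y = 0.0608 + 0.0223 − 0.0528 = 0.0303
F = S·e^((r+u−y)T) = 2.785 · e^(0.0303 × 2) = 2.785 · e^0.060600
= 2.785 × 1.062474 = $2.959 per gallon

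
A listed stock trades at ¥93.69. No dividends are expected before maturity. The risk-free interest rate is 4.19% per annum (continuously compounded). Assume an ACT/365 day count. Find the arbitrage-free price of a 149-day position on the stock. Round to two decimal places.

¥95.31

F = S·e^(rT) = 93.69 · e^(0.0419 × 149/365)
= 93.69 · e^0.017104 = 93.69 × 1.017251
F = ¥95.31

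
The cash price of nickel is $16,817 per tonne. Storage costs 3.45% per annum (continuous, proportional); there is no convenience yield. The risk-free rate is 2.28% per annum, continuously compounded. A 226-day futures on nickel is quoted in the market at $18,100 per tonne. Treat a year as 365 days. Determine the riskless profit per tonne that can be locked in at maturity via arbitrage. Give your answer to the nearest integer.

$676 per tonne

Fair futures: F* = S·e^(carry·T), with carry = (r + u) = 0.0228 + 0.0345 = 0.0573
F* = 16817 · e^(0.0573 × 226/365) = 16817 · e^0.035479 = 16817 × 1.036116 = $17424.3628
Market $18100 > fair $17424.3628: forward overpriced → cash-and-carry (buy spot, short the forward).
At maturity, profit = |F_mkt − F*| = |18100 − 17424.3628| = $676 per tonne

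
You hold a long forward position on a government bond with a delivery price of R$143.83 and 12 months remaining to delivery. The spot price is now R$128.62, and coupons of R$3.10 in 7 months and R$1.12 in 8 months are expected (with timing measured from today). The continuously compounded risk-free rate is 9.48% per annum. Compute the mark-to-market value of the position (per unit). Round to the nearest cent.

-R$6.19

PV(remaining coupons) I = 3.10·e^(−0.0948·7/12) + 1.12·e^(−0.0948·8/12) = 3.9846
Current forward F = (S − I)·e^(rT) = (128.62 − 3.9846)·e^(0.0948·12/12) = 124.6354 × 1.099439 = 137.0290
Value (long) = (F − K)·e^(−rT) = (137.0290 − 143.83) × 0.909555 = -6.1859
Value = -R$6.19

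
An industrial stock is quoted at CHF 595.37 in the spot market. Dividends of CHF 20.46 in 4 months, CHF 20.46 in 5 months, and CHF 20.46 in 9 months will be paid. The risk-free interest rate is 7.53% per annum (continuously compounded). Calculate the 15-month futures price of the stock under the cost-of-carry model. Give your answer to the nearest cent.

CHF 589.18

PV(dividends) I = 20.46·e^(−0.0753·4/12) + 20.46·e^(−0.0753·5/12) + 20.46·e^(−0.0753·9/12)
I = 19.9528 + 19.8280 + 19.3365 = 59.1173
F = (S − I)·e^(rT) = (595.37 − 59.1173) · e^(0.0753·15/12)
= 536.2527 · e^0.094125 = 536.2527 × 1.098697 = CHF 589.18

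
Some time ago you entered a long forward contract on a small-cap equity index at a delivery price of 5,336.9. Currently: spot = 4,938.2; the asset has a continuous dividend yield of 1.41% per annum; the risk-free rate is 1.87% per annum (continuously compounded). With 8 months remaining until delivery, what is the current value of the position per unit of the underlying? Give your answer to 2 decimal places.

Current fair forward for the remaining 8 months: F = S·e^((r − q)·T), (r − q) = 0.0187 − 0.0141 = 0.0046
F = 4938.2 · e^(0.0046 × 8/12) = 4938.2 × 1.00307137 = 4953.3670
Value of long forward = (F − K)·e^(−rT) = (4953.3670 − 5336.9) · e^(−0.0187·8/12)
= -383.5330 × 0.98761072 = -378.78

-378.78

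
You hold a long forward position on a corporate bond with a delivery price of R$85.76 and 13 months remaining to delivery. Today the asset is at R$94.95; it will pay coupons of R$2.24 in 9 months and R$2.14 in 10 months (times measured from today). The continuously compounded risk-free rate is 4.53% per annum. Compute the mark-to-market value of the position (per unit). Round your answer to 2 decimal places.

R$9.07

PV(remaining coupons) I = 2.24·e^(−0.0453·9/12) + 2.14·e^(−0.0453·10/12) = 4.2259
Current forward F = (S − I)·e^(rT) = (94.95 − 4.2259)·e^(0.0453·13/12) = 90.7241 × 1.050299 = 95.2874
Value (long) = (F − K)·e^(−rT) = (95.2874 − 85.76) × 0.952110 = 9.0711
Value = R$9.07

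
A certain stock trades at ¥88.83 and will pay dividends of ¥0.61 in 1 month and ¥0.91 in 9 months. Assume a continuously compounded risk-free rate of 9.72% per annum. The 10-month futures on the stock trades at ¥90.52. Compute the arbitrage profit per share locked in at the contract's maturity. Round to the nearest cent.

PV(dividends) I = 0.61·e^(−0.0972·1/12) + 0.91·e^(−0.0972·9/12) = 1.4511
Fair futures F* = (S − I)·e^(rT) = (88.83 − 1.4511)·e^0.081000 = 87.3789 × 1.084371 = 94.7511
Market ¥90.52 < fair 94.7511: forward underpriced → reverse cash-and-carry (short the stock, invest proceeds at r, pay the dividends, go long the forward).
Profit at T = |F_mkt − F*| = |90.52 − 94.7511| = ¥4.23 per share

¥4.23 per share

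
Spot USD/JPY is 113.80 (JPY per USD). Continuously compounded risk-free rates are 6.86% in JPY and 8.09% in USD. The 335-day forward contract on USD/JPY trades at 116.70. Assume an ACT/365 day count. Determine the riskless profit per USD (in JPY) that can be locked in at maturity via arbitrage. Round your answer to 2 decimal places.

Fair forward: F* = S·e^(carry·T), with carry = (r_JPY − r_USD) = 0.0686 − 0.0809 = -0.0123
F* = 113.80 · e^(-0.0123 × 335/365) = 113.80 · e^-0.011289 = 113.80 × 0.988774 = 112.5225
Market 116.70 > fair 112.5225: forward overpriced → cash-and-carry (buy spot, short the forward).
At maturity, profit = |F_mkt − F*| = |116.70 − 112.5225| = 4.18 per USD (in JPY)

4.18 per USD (in JPY)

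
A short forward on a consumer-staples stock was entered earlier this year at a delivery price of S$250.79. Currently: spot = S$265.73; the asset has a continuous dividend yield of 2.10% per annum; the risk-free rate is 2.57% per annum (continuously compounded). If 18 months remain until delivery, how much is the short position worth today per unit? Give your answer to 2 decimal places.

Current fair forward for the remaining 18 months: F = S·e^((r − q)·T), (r − q) = 0.0257 − 0.0210 = 0.0047
F = 265.73 · e^(0.0047 × 18/12) = 265.73 × 1.007075 = 267.6100
Value of long forward = (F − K)·e^(−rT) = (267.6100 − 250.79) · e^(−0.0257·18/12)
= 16.8200 × 0.962184 = 16.18
Short position value = −(long value) = -S$16.18

-S$16.18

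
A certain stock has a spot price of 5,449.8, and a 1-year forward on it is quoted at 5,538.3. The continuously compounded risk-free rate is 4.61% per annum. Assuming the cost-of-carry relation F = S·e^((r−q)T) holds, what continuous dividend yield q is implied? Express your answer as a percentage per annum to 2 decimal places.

3.00%

From F = S·e^((r−q)T): (r − q) = ln(F/S)/T
ln(5538.3/5449.8) = ln(1.016239) = 0.016109
(r − q) = 0.016109 / (1) = 0.016109
q = r − ln(F/S)/T = 0.0461 − 0.016109 = 0.029991
q = 3.00%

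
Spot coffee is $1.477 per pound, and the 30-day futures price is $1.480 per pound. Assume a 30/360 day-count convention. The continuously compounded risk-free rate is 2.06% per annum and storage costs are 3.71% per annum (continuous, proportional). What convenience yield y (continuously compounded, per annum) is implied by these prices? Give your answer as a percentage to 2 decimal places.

3.34%

F = S·e^((r+u−y)T) ⇒ (r+u−y) = ln(F/S)/T
ln(1.480/1.477) = 0.002029; /T ⇒ 0.024348
y = r + u − ln(F/S)/T = 0.0206 + 0.0371 − 0.024348 = 0.033352
y = 3.34%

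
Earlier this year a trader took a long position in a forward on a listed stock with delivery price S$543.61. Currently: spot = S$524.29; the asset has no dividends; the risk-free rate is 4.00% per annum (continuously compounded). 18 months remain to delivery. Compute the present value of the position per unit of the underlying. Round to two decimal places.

S$12.34

Current fair forward for the remaining 18 months: F = S·e^(r·T), r = 0.0400
F = 524.29 · e^(0.0400 × 18/12) = 524.29 × 1.061837 = 556.7105
Value of long forward = (F − K)·e^(−rT) = (556.7105 − 543.61) · e^(−0.0400·18/12)
= 13.1005 × 0.941765 = 12.34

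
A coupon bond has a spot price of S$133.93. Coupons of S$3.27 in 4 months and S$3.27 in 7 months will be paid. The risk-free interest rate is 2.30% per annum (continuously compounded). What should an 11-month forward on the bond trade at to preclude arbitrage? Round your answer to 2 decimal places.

S$130.17

PV(coupons) I = 3.27·e^(−0.0230·4/12) + 3.27·e^(−0.0230·7/12)
I = 3.2450 + 3.2264 = 6.4714
F = (S − I)·e^(rT) = (133.93 − 6.4714) · e^(0.0230·11/12)
= 127.4586 · e^0.021083 = 127.4586 × 1.021307 = S$130.17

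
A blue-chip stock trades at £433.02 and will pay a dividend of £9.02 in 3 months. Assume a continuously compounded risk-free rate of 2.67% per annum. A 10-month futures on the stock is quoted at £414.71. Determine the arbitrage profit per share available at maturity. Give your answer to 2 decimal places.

£18.89 per share

PV(dividends) I = 9.02·e^(−0.0267·3/12) = 8.9600
Fair futures F* = (S − I)·e^(rT) = (433.02 − 8.9600)·e^0.022250 = 424.0600 × 1.022499 = 433.6009
Market £414.71 < fair 433.6009: forward underpriced → reverse cash-and-carry (short the stock, invest proceeds at r, pay the dividends, go long the forward).
Profit at T = |F_mkt − F*| = |414.71 − 433.6009| = £18.89 per share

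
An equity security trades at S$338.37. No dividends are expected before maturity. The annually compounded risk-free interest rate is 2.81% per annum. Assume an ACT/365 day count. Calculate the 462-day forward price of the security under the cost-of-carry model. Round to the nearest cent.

S$350.45

F = S · (1+r)^T
= 338.37 × 1.035700
F = S$350.45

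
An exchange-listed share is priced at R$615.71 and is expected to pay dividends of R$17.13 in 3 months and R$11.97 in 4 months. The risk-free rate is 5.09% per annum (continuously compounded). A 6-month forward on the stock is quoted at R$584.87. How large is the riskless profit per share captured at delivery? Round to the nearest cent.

PV(dividends) I = 17.13·e^(−0.0509·3/12) + 11.97·e^(−0.0509·4/12) = 28.6820
Fair forward F* = (S − I)·e^(rT) = (615.71 − 28.6820)·e^0.025450 = 587.0280 × 1.025777 = 602.1598
Market R$584.87 < fair 602.1598: forward underpriced → reverse cash-and-carry (short the stock, invest proceeds at r, pay the dividends, go long the forward).
Profit at T = |F_mkt − F*| = |584.87 − 602.1598| = R$17.29 per share

R$17.29 per share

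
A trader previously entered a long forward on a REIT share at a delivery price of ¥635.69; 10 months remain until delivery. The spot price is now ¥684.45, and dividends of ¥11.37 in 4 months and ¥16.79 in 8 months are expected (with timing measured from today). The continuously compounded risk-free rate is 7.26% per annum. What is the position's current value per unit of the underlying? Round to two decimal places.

¥58.98

PV(remaining dividends) I = 11.37·e^(−0.0726·4/12) + 16.79·e^(−0.0726·8/12) = 27.0949
Current forward F = (S − I)·e^(rT) = (684.45 − 27.0949)·e^(0.0726·10/12) = 657.3551 × 1.062368 = 698.3530
Value (long) = (F − K)·e^(−rT) = (698.3530 − 635.69) × 0.941294 = 58.9843
Value = ¥58.98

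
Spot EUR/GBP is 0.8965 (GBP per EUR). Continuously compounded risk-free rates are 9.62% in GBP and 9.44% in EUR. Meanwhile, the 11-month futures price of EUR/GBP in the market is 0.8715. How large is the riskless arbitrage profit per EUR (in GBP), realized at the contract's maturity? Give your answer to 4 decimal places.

0.0265 per EUR (in GBP)

Fair futures: F* = S·e^(carry·T), with carry = (r_GBP − r_EUR) = 0.0962 − 0.0944 = 0.0018
F* = 0.8965 · e^(0.0018 × 11/12) = 0.8965 · e^0.001650 = 0.8965 × 1.001651 = 0.8980
Market 0.8715 < fair 0.8980: forward underpriced → reverse cash-and-carry (short spot, go long the forward).
At maturity, profit = |F_mkt − F*| = |0.8715 − 0.8980| = 0.0265 per EUR (in GBP)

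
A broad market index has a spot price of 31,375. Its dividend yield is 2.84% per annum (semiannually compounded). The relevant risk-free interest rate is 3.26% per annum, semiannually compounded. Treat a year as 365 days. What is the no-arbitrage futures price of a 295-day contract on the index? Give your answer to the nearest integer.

F = S · (1+r/2)^(2T) / (1+q/2)^(2T)
= 31375 × 1.026480 / 1.023054 = 31375 × 1.003349
F = 31,480

31,480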